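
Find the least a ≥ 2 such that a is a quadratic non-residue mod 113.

3

(2/113) = +1, so 2 is a residue.
(3/113) = −1, so 3 is the smallest positive non-residue mod 113.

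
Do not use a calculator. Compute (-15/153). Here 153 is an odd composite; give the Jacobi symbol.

First reduce: -15 ≡ 138 (mod 153).
Pull out 2: since 153 ≡ 1 (mod 8), (2/153) = +1.
Reciprocity: 69 ≡ 1 and 153 ≡ 1 (mod 4), so (69/153) = +(153/69).
Reduce top mod 69: now compute (15/69).
Reciprocity: 15 ≡ 3 and 69 ≡ 1 (mod 4), so (15/69) = +(69/15).
Reduce top mod 15: now compute (9/15).
Reciprocity: 9 ≡ 1 and 15 ≡ 3 (mod 4), so (9/15) = +(15/9).
Reduce top mod 9: now compute (6/9).
Pull out 2: since 9 ≡ 1 (mod 8), (2/9) = +1.
Reciprocity: 3 ≡ 3 and 9 ≡ 1 (mod 4), so (3/9) = +(9/3).
Reduce top mod 3: now compute (0/3).
Top reduces to 0: gcd > 1, so the symbol is 0.

0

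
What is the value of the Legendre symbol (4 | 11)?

1

Pull out 2^2: since 11 ≡ 3 (mod 8), (2/11) = -1, so (2/11)^2 = +1.
Reached (1/11) = 1. Collecting the sign flips along the way, the symbol is +1.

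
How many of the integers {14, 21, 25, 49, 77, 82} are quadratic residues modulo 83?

(14/83) = -1 → non-residue.
(21/83) = +1 → QR.
(25/83) = +1 → QR.
(49/83) = +1 → QR.
(77/83) = +1 → QR.
(82/83) = -1 → non-residue.
Total quadratic residues among the 6: 4.

4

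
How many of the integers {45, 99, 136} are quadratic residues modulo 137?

(45/137) = -1 → non-residue.
(99/137) = +1 → QR.
(136/137) = +1 → QR.
Total quadratic residues among the 3: 2.

2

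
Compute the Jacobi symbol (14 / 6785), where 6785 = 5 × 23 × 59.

1

Pull out 2: since 6785 ≡ 1 (mod 8), (2/6785) = +1.
Reciprocity: 7 ≡ 3 and 6785 ≡ 1 (mod 4), so (7/6785) = +(6785/7).
Reduce top mod 7: now compute (2/7).
Pull out 2: since 7 ≡ 7 (mod 8), (2/7) = +1.
Reached (1/7) = 1. Collecting the sign flips along the way, the symbol is +1.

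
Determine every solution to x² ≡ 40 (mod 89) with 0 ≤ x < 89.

29, 60

89 ≡ 1 (mod 4), so we find a root by search.
Trying successive values, 29² = 841 ≡ 40 (mod 89). The other root is 89 − 29 = 60.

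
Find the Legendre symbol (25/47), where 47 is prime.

Reciprocity: 25 ≡ 1 and 47 ≡ 3 (mod 4), so (25/47) = +(47/25).
Reduce top mod 25: now compute (22/25).
Pull out 2: since 25 ≡ 1 (mod 8), (2/25) = +1.
Reciprocity: 11 ≡ 3 and 25 ≡ 1 (mod 4), so (11/25) = +(25/11).
Reduce top mod 11: now compute (3/11).
Reciprocity: 3 ≡ 3 and 11 ≡ 3 (mod 4), so (3/11) = −(11/3).
Reduce top mod 3: now compute (2/3).
Pull out 2: since 3 ≡ 3 (mod 8), (2/3) = -1.
Reached (1/3) = 1. Collecting the sign flips along the way, the symbol is +1.

1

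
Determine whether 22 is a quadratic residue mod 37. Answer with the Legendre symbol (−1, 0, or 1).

Pull out 2: since 37 ≡ 5 (mod 8), (2/37) = -1.
Reciprocity: 11 ≡ 3 and 37 ≡ 1 (mod 4), so (11/37) = +(37/11).
Reduce top mod 11: now compute (4/11).
Pull out 2^2: since 11 ≡ 3 (mod 8), (2/11) = -1, so (2/11)^2 = +1.
Reached (1/11) = 1. Collecting the sign flips along the way, the symbol is -1.

-1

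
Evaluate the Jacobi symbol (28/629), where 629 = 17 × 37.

-1

Pull out 2^2: since 629 ≡ 5 (mod 8), (2/629) = -1, so (2/629)^2 = +1.
Reciprocity: 7 ≡ 3 and 629 ≡ 1 (mod 4), so (7/629) = +(629/7).
Reduce top mod 7: now compute (6/7).
Pull out 2: since 7 ≡ 7 (mod 8), (2/7) = +1.
Reciprocity: 3 ≡ 3 and 7 ≡ 3 (mod 4), so (3/7) = −(7/3).
Reduce top mod 3: now compute (1/3).
Reached (1/3) = 1. Collecting the sign flips along the way, the symbol is -1.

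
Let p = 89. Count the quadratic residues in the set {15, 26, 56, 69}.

1

(15/89) = -1 → non-residue.
(26/89) = -1 → non-residue.
(56/89) = -1 → non-residue.
(69/89) = +1 → QR.
Total quadratic residues among the 4: 1.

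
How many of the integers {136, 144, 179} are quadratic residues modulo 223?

(136/223) = +1 → QR.
(144/223) = +1 → QR.
(179/223) = +1 → QR.
Total quadratic residues among the 3: 3.

3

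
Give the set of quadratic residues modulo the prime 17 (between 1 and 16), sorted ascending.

Square k = 1,…,8 (k and 17−k give the same square):
1²=1, 2²=4, 3²=9, 4²=16, 5²≡8, 6²≡2, 7²≡15, 8²≡13 (mod 17).
So the quadratic residues mod 17 are {1, 2, 4, 8, 9, 13, 15, 16}.

1,2,4,8,9,13,15,16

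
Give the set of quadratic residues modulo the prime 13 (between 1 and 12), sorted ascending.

1, 3, 4, 9, 10, 12

Square k = 1,…,6 (k and 13−k give the same square):
1²=1, 2²=4, 3²=9, 4²≡3, 5²≡12, 6²≡10 (mod 13).
So the quadratic residues mod 13 are {1, 3, 4, 9, 10, 12}.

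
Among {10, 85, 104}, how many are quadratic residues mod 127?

1

(10/127) = -1 → non-residue.
(85/127) = -1 → non-residue.
(104/127) = +1 → QR.
Total quadratic residues among the 3: 1.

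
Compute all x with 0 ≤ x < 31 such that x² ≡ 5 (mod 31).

Since 31 ≡ 3 (mod 4), a square root of 5 is 5^((31+1)/4) = 5^8 mod 31.
Repeated squaring: 5^2≡25, 5^4≡5, 5^8≡25 (mod 31).
5^8 = 5^(8) ≡ 25 (mod 31).
Check: 25² = 625 ≡ 5 (mod 31). The two roots are 6 and 25.

6, 25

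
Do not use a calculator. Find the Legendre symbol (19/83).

Reciprocity: 19 ≡ 3 and 83 ≡ 3 (mod 4), so (19/83) = −(83/19).
Reduce top mod 19: now compute (7/19).
Reciprocity: 7 ≡ 3 and 19 ≡ 3 (mod 4), so (7/19) = −(19/7).
Reduce top mod 7: now compute (5/7).
Reciprocity: 5 ≡ 1 and 7 ≡ 3 (mod 4), so (5/7) = +(7/5).
Reduce top mod 5: now compute (2/5).
Pull out 2: since 5 ≡ 5 (mod 8), (2/5) = -1.
Reached (1/5) = 1. Collecting the sign flips along the way, the symbol is -1.

-1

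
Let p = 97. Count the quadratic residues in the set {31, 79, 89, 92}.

(31/97) = +1 → QR.
(79/97) = +1 → QR.
(89/97) = +1 → QR.
(92/97) = -1 → non-residue.
Total quadratic residues among the 4: 3.

3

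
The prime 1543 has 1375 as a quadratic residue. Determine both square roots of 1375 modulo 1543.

Since 1543 ≡ 3 (mod 4), a square root of 1375 is 1375^((1543+1)/4) = 1375^386 mod 1543.
Repeated squaring: 1375^2≡450, 1375^4≡367, 1375^8≡448, 1375^16≡114, 1375^32≡652, 1375^64≡779, 1375^128≡442, 1375^256≡946 (mod 1543).
1375^386 = 1375^(256+128+2) ≡ 1351 (mod 1543).
Check: 1351² = 1825201 ≡ 1375 (mod 1543). The two roots are 192 and 1351.

192, 1351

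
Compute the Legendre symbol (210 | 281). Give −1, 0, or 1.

Euler's criterion: (210/281) ≡ 210^140 (mod 281).
210^2 ≡ 264 (mod 281)
210^4 ≡ 8 (mod 281)
210^8 ≡ 64 (mod 281)
210^16 ≡ 162 (mod 281)
210^32 ≡ 111 (mod 281)
210^64 ≡ 238 (mod 281)
210^128 ≡ 163 (mod 281)
210^140 = 210^(128+8+4) ≡ 280 (mod 281).
Result is 280 ≡ −1, so (210/281) = −1.

-1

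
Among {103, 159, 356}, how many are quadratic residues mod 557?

1

(103/557) = -1 → non-residue.
(159/557) = +1 → QR.
(356/557) = -1 → non-residue.
Total quadratic residues among the 3: 1.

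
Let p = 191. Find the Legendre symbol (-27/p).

First reduce: -27 ≡ 164 (mod 191).
Pull out 2^2: since 191 ≡ 7 (mod 8), (2/191) = +1, so (2/191)^2 = +1.
Reciprocity: 41 ≡ 1 and 191 ≡ 3 (mod 4), so (41/191) = +(191/41).
Reduce top mod 41: now compute (27/41).
Reciprocity: 27 ≡ 3 and 41 ≡ 1 (mod 4), so (27/41) = +(41/27).
Reduce top mod 27: now compute (14/27).
Pull out 2: since 27 ≡ 3 (mod 8), (2/27) = -1.
Reciprocity: 7 ≡ 3 and 27 ≡ 3 (mod 4), so (7/27) = −(27/7).
Reduce top mod 7: now compute (6/7).
Pull out 2: since 7 ≡ 7 (mod 8), (2/7) = +1.
Reciprocity: 3 ≡ 3 and 7 ≡ 3 (mod 4), so (3/7) = −(7/3).
Reduce top mod 3: now compute (1/3).
Reached (1/3) = 1. Collecting the sign flips along the way, the symbol is -1.

-1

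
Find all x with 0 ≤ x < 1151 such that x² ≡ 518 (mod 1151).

457, 694

Since 1151 ≡ 3 (mod 4), a square root of 518 is 518^((1151+1)/4) = 518^288 mod 1151.
Repeated squaring: 518^2≡141, 518^4≡314, 518^8≡761, 518^16≡168, 518^32≡600, 518^64≡888, 518^128≡109, 518^256≡371 (mod 1151).
518^288 = 518^(256+32) ≡ 457 (mod 1151).
Check: 457² = 208849 ≡ 518 (mod 1151). The two roots are 457 and 694.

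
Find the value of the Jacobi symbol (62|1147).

0

Pull out 2: since 1147 ≡ 3 (mod 8), (2/1147) = -1.
Reciprocity: 31 ≡ 3 and 1147 ≡ 3 (mod 4), so (31/1147) = −(1147/31).
Reduce top mod 31: now compute (0/31).
Top reduces to 0: gcd > 1, so the symbol is 0.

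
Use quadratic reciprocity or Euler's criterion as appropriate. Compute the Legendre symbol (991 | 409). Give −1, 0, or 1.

-1

Euler's criterion: (991/409) ≡ 173^204 (mod 409).
173^2 ≡ 72 (mod 409)
173^4 ≡ 276 (mod 409)
173^8 ≡ 102 (mod 409)
173^16 ≡ 179 (mod 409)
173^32 ≡ 139 (mod 409)
173^64 ≡ 98 (mod 409)
173^128 ≡ 197 (mod 409)
173^204 = 173^(128+64+8+4) ≡ 408 (mod 409).
Result is 408 ≡ −1, so (991/409) = −1.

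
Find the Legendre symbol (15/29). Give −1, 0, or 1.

Euler's criterion: (15/29) ≡ 15^14 (mod 29).
15^2 ≡ 22 (mod 29)
15^4 ≡ 20 (mod 29)
15^8 ≡ 23 (mod 29)
15^14 = 15^(8+4+2) ≡ 28 (mod 29).
Result is 28 ≡ −1, so (15/29) = −1.

-1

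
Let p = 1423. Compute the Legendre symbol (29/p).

-1

Reciprocity: 29 ≡ 1 and 1423 ≡ 3 (mod 4), so (29/1423) = +(1423/29).
Reduce top mod 29: now compute (2/29).
Pull out 2: since 29 ≡ 5 (mod 8), (2/29) = -1.
Reached (1/29) = 1. Collecting the sign flips along the way, the symbol is -1.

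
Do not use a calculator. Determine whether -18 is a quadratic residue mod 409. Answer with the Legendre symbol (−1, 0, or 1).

1

Euler's criterion: (-18/409) ≡ 391^204 (mod 409).
391^2 ≡ 324 (mod 409)
391^4 ≡ 272 (mod 409)
391^8 ≡ 364 (mod 409)
391^16 ≡ 389 (mod 409)
391^32 ≡ 400 (mod 409)
391^64 ≡ 81 (mod 409)
391^128 ≡ 17 (mod 409)
391^204 = 391^(128+64+8+4) ≡ 1 (mod 409).
Result is 1, so (-18/409) = 1.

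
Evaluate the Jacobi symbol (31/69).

1

Reciprocity: 31 ≡ 3 and 69 ≡ 1 (mod 4), so (31/69) = +(69/31).
Reduce top mod 31: now compute (7/31).
Reciprocity: 7 ≡ 3 and 31 ≡ 3 (mod 4), so (7/31) = −(31/7).
Reduce top mod 7: now compute (3/7).
Reciprocity: 3 ≡ 3 and 7 ≡ 3 (mod 4), so (3/7) = −(7/3).
Reduce top mod 3: now compute (1/3).
Reached (1/3) = 1. Collecting the sign flips along the way, the symbol is +1.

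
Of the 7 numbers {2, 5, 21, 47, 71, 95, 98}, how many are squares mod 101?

5

(2/101) = -1 → non-residue.
(5/101) = +1 → QR.
(21/101) = +1 → QR.
(47/101) = +1 → QR.
(71/101) = +1 → QR.
(95/101) = +1 → QR.
(98/101) = -1 → non-residue.
Total quadratic residues among the 7: 5.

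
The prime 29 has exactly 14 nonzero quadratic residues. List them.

Square k = 1,…,14 (k and 29−k give the same square):
1²=1, 2²=4, 3²=9, 4²=16, 5²=25, 6²≡7, 7²≡20, 8²≡6, 9²≡23, 10²≡13, 11²≡5, 12²≡28, 13²≡24, 14²≡22 (mod 29).
So the quadratic residues mod 29 are {1, 4, 5, 6, 7, 9, 13, 16, 20, 22, 23, 24, 25, 28}.

1, 4, 5, 6, 7, 9, 13, 16, 20, 22, 23, 24, 25, 28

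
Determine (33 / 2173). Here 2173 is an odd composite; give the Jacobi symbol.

Reciprocity: 33 ≡ 1 and 2173 ≡ 1 (mod 4), so (33/2173) = +(2173/33).
Reduce top mod 33: now compute (28/33).
Pull out 2^2: since 33 ≡ 1 (mod 8), (2/33) = +1, so (2/33)^2 = +1.
Reciprocity: 7 ≡ 3 and 33 ≡ 1 (mod 4), so (7/33) = +(33/7).
Reduce top mod 7: now compute (5/7).
Reciprocity: 5 ≡ 1 and 7 ≡ 3 (mod 4), so (5/7) = +(7/5).
Reduce top mod 5: now compute (2/5).
Pull out 2: since 5 ≡ 5 (mod 8), (2/5) = -1.
Reached (1/5) = 1. Collecting the sign flips along the way, the symbol is -1.

-1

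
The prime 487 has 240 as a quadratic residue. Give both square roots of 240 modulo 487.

Since 487 ≡ 3 (mod 4), a square root of 240 is 240^((487+1)/4) = 240^122 mod 487.
Repeated squaring: 240^2≡134, 240^4≡424, 240^8≡73, 240^16≡459, 240^32≡297, 240^64≡62 (mod 487).
240^122 = 240^(64+32+16+8+2) ≡ 78 (mod 487).
Check: 78² = 6084 ≡ 240 (mod 487). The two roots are 78 and 409.

78, 409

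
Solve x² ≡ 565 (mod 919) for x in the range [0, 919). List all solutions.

Since 919 ≡ 3 (mod 4), a square root of 565 is 565^((919+1)/4) = 565^230 mod 919.
Repeated squaring: 565^2≡332, 565^4≡863, 565^8≡379, 565^16≡277, 565^32≡452, 565^64≡286, 565^128≡5 (mod 919).
565^230 = 565^(128+64+32+4+2) ≡ 94 (mod 919).
Check: 94² = 8836 ≡ 565 (mod 919). The two roots are 94 and 825.

94, 825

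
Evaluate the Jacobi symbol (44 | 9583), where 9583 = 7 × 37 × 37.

Pull out 2^2: since 9583 ≡ 7 (mod 8), (2/9583) = +1, so (2/9583)^2 = +1.
Reciprocity: 11 ≡ 3 and 9583 ≡ 3 (mod 4), so (11/9583) = −(9583/11).
Reduce top mod 11: now compute (2/11).
Pull out 2: since 11 ≡ 3 (mod 8), (2/11) = -1.
Reached (1/11) = 1. Collecting the sign flips along the way, the symbol is +1.

1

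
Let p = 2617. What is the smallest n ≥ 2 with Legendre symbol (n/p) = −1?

5

(2/2617) = +1, so 2 is a residue.
(3/2617) = +1, so 3 is a residue.
(4/2617) = +1, so 4 is a residue.
(5/2617) = −1, so 5 is the smallest positive non-residue mod 2617.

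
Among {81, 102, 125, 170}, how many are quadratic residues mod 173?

(81/173) = +1 → QR.
(102/173) = -1 → non-residue.
(125/173) = -1 → non-residue.
(170/173) = -1 → non-residue.
Total quadratic residues among the 4: 1.

1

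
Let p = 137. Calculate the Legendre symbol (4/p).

1

Pull out 2^2: since 137 ≡ 1 (mod 8), (2/137) = +1, so (2/137)^2 = +1.
Reached (1/137) = 1. Collecting the sign flips along the way, the symbol is +1.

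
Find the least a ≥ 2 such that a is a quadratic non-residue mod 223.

3

(2/223) = +1, so 2 is a residue.
(3/223) = −1, so 3 is the smallest positive non-residue mod 223.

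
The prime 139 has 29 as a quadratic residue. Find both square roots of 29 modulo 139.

Since 139 ≡ 3 (mod 4), a square root of 29 is 29^((139+1)/4) = 29^35 mod 139.
Repeated squaring: 29^2≡7, 29^4≡49, 29^8≡38, 29^16≡54, 29^32≡136 (mod 139).
29^35 = 29^(32+2+1) ≡ 86 (mod 139).
Check: 86² = 7396 ≡ 29 (mod 139). The two roots are 53 and 86.

53, 86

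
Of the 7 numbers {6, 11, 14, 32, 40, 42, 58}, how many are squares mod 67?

3

(6/67) = +1 → QR.
(11/67) = -1 → non-residue.
(14/67) = +1 → QR.
(32/67) = -1 → non-residue.
(40/67) = +1 → QR.
(42/67) = -1 → non-residue.
(58/67) = -1 → non-residue.
Total quadratic residues among the 7: 3.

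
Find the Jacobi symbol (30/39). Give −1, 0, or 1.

0

Pull out 2: since 39 ≡ 7 (mod 8), (2/39) = +1.
Reciprocity: 15 ≡ 3 and 39 ≡ 3 (mod 4), so (15/39) = −(39/15).
Reduce top mod 15: now compute (9/15).
Reciprocity: 9 ≡ 1 and 15 ≡ 3 (mod 4), so (9/15) = +(15/9).
Reduce top mod 9: now compute (6/9).
Pull out 2: since 9 ≡ 1 (mod 8), (2/9) = +1.
Reciprocity: 3 ≡ 3 and 9 ≡ 1 (mod 4), so (3/9) = +(9/3).
Reduce top mod 3: now compute (0/3).
Top reduces to 0: gcd > 1, so the symbol is 0.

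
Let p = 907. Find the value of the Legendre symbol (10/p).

1

Euler's criterion: (10/907) ≡ 10^453 (mod 907).
10^2 ≡ 100 (mod 907)
10^4 ≡ 23 (mod 907)
10^8 ≡ 529 (mod 907)
10^16 ≡ 485 (mod 907)
10^32 ≡ 312 (mod 907)
10^64 ≡ 295 (mod 907)
10^128 ≡ 860 (mod 907)
10^256 ≡ 395 (mod 907)
10^453 = 10^(256+128+64+4+1) ≡ 1 (mod 907).
Result is 1, so (10/907) = 1.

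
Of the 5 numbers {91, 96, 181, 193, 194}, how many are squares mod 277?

(91/277) = +1 → QR.
(96/277) = -1 → non-residue.
(181/277) = -1 → non-residue.
(193/277) = +1 → QR.
(194/277) = +1 → QR.
Total quadratic residues among the 5: 3.

3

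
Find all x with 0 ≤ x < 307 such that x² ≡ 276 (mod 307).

131, 176

Since 307 ≡ 3 (mod 4), a square root of 276 is 276^((307+1)/4) = 276^77 mod 307.
Repeated squaring: 276^2≡40, 276^4≡65, 276^8≡234, 276^16≡110, 276^32≡127, 276^64≡165 (mod 307).
276^77 = 276^(64+8+4+1) ≡ 176 (mod 307).
Check: 176² = 30976 ≡ 276 (mod 307). The two roots are 131 and 176.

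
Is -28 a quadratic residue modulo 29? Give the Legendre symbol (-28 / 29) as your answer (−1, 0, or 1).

1

First reduce: -28 ≡ 1 (mod 29).
Reached (1/29) = 1. Collecting the sign flips along the way, the symbol is +1.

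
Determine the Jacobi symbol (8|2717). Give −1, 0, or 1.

Pull out 2^3: since 2717 ≡ 5 (mod 8), (2/2717) = -1, so (2/2717)^3 = -1.
Reached (1/2717) = 1. Collecting the sign flips along the way, the symbol is -1.

-1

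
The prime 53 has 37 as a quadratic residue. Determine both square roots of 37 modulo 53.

14, 39

53 ≡ 1 (mod 4), so we find a root by search.
Trying successive values, 14² = 196 ≡ 37 (mod 53). The other root is 53 − 14 = 39.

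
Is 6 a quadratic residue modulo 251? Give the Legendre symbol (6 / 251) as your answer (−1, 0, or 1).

Euler's criterion: (6/251) ≡ 6^125 (mod 251).
6^2 ≡ 36 (mod 251)
6^4 ≡ 41 (mod 251)
6^8 ≡ 175 (mod 251)
6^16 ≡ 3 (mod 251)
6^32 ≡ 9 (mod 251)
6^64 ≡ 81 (mod 251)
6^125 = 6^(64+32+16+8+4+1) ≡ 250 (mod 251).
Result is 250 ≡ −1, so (6/251) = −1.

-1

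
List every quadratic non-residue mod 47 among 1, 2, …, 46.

5,10,11,13,15,19,20,22,23,26,29,30,31,33,35,38,39,40,41,43,44,45,46

Square k = 1,…,23 (k and 47−k give the same square):
1²=1, 2²=4, 3²=9, 4²=16, 5²=25, 6²=36, 7²≡2, 8²≡17, 9²≡34, 10²≡6, 11²≡27, 12²≡3, 13²≡28, 14²≡8, 15²≡37, 16²≡21, 17²≡7, 18²≡42, 19²≡32, 20²≡24, 21²≡18, 22²≡14, 23²≡12 (mod 47).
The residues are {1, 2, 3, 4, 6, 7, 8, 9, 12, 14, 16, 17, 18, 21, 24, 25, 27, 28, 32, 34, 36, 37, 42}; the non-residues are the remaining 23 nonzero classes.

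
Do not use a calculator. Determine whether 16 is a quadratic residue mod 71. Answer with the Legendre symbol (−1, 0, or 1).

Euler's criterion: (16/71) ≡ 16^35 (mod 71).
16^2 ≡ 43 (mod 71)
16^4 ≡ 3 (mod 71)
16^8 ≡ 9 (mod 71)
16^16 ≡ 10 (mod 71)
16^32 ≡ 29 (mod 71)
16^35 = 16^(32+2+1) ≡ 1 (mod 71).
Result is 1, so (16/71) = 1.

1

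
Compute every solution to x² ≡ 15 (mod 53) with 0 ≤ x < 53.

11, 42

53 ≡ 1 (mod 4), so we find a root by search.
Trying successive values, 11² = 121 ≡ 15 (mod 53). The other root is 53 − 11 = 42.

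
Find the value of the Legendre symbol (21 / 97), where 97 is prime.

-1

Euler's criterion: (21/97) ≡ 21^48 (mod 97).
21^2 ≡ 53 (mod 97)
21^4 ≡ 93 (mod 97)
21^8 ≡ 16 (mod 97)
21^16 ≡ 62 (mod 97)
21^32 ≡ 61 (mod 97)
21^48 = 21^(32+16) ≡ 96 (mod 97).
Result is 96 ≡ −1, so (21/97) = −1.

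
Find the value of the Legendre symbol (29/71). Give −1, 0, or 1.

1

Reciprocity: 29 ≡ 1 and 71 ≡ 3 (mod 4), so (29/71) = +(71/29).
Reduce top mod 29: now compute (13/29).
Reciprocity: 13 ≡ 1 and 29 ≡ 1 (mod 4), so (13/29) = +(29/13).
Reduce top mod 13: now compute (3/13).
Reciprocity: 3 ≡ 3 and 13 ≡ 1 (mod 4), so (3/13) = +(13/3).
Reduce top mod 3: now compute (1/3).
Reached (1/3) = 1. Collecting the sign flips along the way, the symbol is +1.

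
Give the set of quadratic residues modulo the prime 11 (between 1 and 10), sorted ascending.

Square k = 1,…,5 (k and 11−k give the same square):
1²=1, 2²=4, 3²=9, 4²≡5, 5²≡3 (mod 11).
So the quadratic residues mod 11 are {1, 3, 4, 5, 9}.

1, 3, 4, 5, 9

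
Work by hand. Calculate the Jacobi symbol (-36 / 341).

1

First reduce: -36 ≡ 305 (mod 341).
Reciprocity: 305 ≡ 1 and 341 ≡ 1 (mod 4), so (305/341) = +(341/305).
Reduce top mod 305: now compute (36/305).
Pull out 2^2: since 305 ≡ 1 (mod 8), (2/305) = +1, so (2/305)^2 = +1.
Reciprocity: 9 ≡ 1 and 305 ≡ 1 (mod 4), so (9/305) = +(305/9).
Reduce top mod 9: now compute (8/9).
Pull out 2^3: since 9 ≡ 1 (mod 8), (2/9) = +1, so (2/9)^3 = +1.
Reached (1/9) = 1. Collecting the sign flips along the way, the symbol is +1.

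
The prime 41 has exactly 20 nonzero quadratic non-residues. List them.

3 6 7 11 12 13 14 15 17 19 22 24 26 27 28 29 30 34 35 38

Square k = 1,…,20 (k and 41−k give the same square):
1²=1, 2²=4, 3²=9, 4²=16, 5²=25, 6²=36, 7²≡8, 8²≡23, 9²≡40, 10²≡18, 11²≡39, 12²≡21, 13²≡5, 14²≡32, 15²≡20, 16²≡10, 17²≡2, 18²≡37, 19²≡33, 20²≡31 (mod 41).
The residues are {1, 2, 4, 5, 8, 9, 10, 16, 18, 20, 21, 23, 25, 31, 32, 33, 36, 37, 39, 40}; the non-residues are the remaining 20 nonzero classes.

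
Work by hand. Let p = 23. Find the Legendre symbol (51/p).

First reduce: 51 ≡ 5 (mod 23).
Reciprocity: 5 ≡ 1 and 23 ≡ 3 (mod 4), so (5/23) = +(23/5).
Reduce top mod 5: now compute (3/5).
Reciprocity: 3 ≡ 3 and 5 ≡ 1 (mod 4), so (3/5) = +(5/3).
Reduce top mod 3: now compute (2/3).
Pull out 2: since 3 ≡ 3 (mod 8), (2/3) = -1.
Reached (1/3) = 1. Collecting the sign flips along the way, the symbol is -1.

-1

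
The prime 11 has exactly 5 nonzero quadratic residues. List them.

Square k = 1,…,5 (k and 11−k give the same square):
1²=1, 2²=4, 3²=9, 4²≡5, 5²≡3 (mod 11).
So the quadratic residues mod 11 are {1, 3, 4, 5, 9}.

1,3,4,5,9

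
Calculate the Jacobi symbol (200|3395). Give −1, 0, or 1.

Pull out 2^3: since 3395 ≡ 3 (mod 8), (2/3395) = -1, so (2/3395)^3 = -1.
Reciprocity: 25 ≡ 1 and 3395 ≡ 3 (mod 4), so (25/3395) = +(3395/25).
Reduce top mod 25: now compute (20/25).
Pull out 2^2: since 25 ≡ 1 (mod 8), (2/25) = +1, so (2/25)^2 = +1.
Reciprocity: 5 ≡ 1 and 25 ≡ 1 (mod 4), so (5/25) = +(25/5).
Reduce top mod 5: now compute (0/5).
Top reduces to 0: gcd > 1, so the symbol is 0.

0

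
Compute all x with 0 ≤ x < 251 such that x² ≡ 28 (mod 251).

84, 167

Since 251 ≡ 3 (mod 4), a square root of 28 is 28^((251+1)/4) = 28^63 mod 251.
Repeated squaring: 28^2≡31, 28^4≡208, 28^8≡92, 28^16≡181, 28^32≡131 (mod 251).
28^63 = 28^(32+16+8+4+2+1) ≡ 84 (mod 251).
Check: 84² = 7056 ≡ 28 (mod 251). The two roots are 84 and 167.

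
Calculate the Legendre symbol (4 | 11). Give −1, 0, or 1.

Euler's criterion: (4/11) ≡ 4^5 (mod 11).
4^2 ≡ 5 (mod 11)
4^4 ≡ 3 (mod 11)
4^5 = 4^(4+1) ≡ 1 (mod 11).
Result is 1, so (4/11) = 1.

1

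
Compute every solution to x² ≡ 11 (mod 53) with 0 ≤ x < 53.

53 ≡ 1 (mod 4), so we find a root by search.
Trying successive values, 8² = 64 ≡ 11 (mod 53). The other root is 53 − 8 = 45.

8, 45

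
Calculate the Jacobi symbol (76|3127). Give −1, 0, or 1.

Pull out 2^2: since 3127 ≡ 7 (mod 8), (2/3127) = +1, so (2/3127)^2 = +1.
Reciprocity: 19 ≡ 3 and 3127 ≡ 3 (mod 4), so (19/3127) = −(3127/19).
Reduce top mod 19: now compute (11/19).
Reciprocity: 11 ≡ 3 and 19 ≡ 3 (mod 4), so (11/19) = −(19/11).
Reduce top mod 11: now compute (8/11).
Pull out 2^3: since 11 ≡ 3 (mod 8), (2/11) = -1, so (2/11)^3 = -1.
Reached (1/11) = 1. Collecting the sign flips along the way, the symbol is -1.

-1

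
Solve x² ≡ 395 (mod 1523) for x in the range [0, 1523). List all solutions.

Since 1523 ≡ 3 (mod 4), a square root of 395 is 395^((1523+1)/4) = 395^381 mod 1523.
Repeated squaring: 395^2≡679, 395^4≡1095, 395^8≡424, 395^16≡62, 395^32≡798, 395^64≡190, 395^128≡1071, 395^256≡222 (mod 1523).
395^381 = 395^(256+64+32+16+8+4+1) ≡ 1398 (mod 1523).
Check: 1398² = 1954404 ≡ 395 (mod 1523). The two roots are 125 and 1398.

125, 1398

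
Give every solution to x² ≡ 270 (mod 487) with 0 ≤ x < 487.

210, 277

Since 487 ≡ 3 (mod 4), a square root of 270 is 270^((487+1)/4) = 270^122 mod 487.
Repeated squaring: 270^2≡337, 270^4≡98, 270^8≡351, 270^16≡477, 270^32≡100, 270^64≡260 (mod 487).
270^122 = 270^(64+32+16+8+2) ≡ 277 (mod 487).
Check: 277² = 76729 ≡ 270 (mod 487). The two roots are 210 and 277.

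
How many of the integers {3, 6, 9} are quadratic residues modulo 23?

(3/23) = +1 → QR.
(6/23) = +1 → QR.
(9/23) = +1 → QR.
Total quadratic residues among the 3: 3.

3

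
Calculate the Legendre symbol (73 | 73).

0

First reduce: 73 ≡ 0 (mod 73).
Top reduces to 0: gcd > 1, so the symbol is 0.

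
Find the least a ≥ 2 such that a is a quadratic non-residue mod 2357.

2

(2/2357) = −1, so 2 is the smallest positive non-residue mod 2357.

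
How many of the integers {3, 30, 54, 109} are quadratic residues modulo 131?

2

(3/131) = +1 → QR.
(30/131) = -1 → non-residue.
(54/131) = -1 → non-residue.
(109/131) = +1 → QR.
Total quadratic residues among the 4: 2.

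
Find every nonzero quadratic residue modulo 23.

Square k = 1,…,11 (k and 23−k give the same square):
1²=1, 2²=4, 3²=9, 4²=16, 5²≡2, 6²≡13, 7²≡3, 8²≡18, 9²≡12, 10²≡8, 11²≡6 (mod 23).
So the quadratic residues mod 23 are {1, 2, 3, 4, 6, 8, 9, 12, 13, 16, 18}.

1,2,3,4,6,8,9,12,13,16,18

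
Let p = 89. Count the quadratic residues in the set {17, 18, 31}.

2

(17/89) = +1 → QR.
(18/89) = +1 → QR.
(31/89) = -1 → non-residue.
Total quadratic residues among the 3: 2.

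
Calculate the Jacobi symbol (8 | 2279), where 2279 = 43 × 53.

Pull out 2^3: since 2279 ≡ 7 (mod 8), (2/2279) = +1, so (2/2279)^3 = +1.
Reached (1/2279) = 1. Collecting the sign flips along the way, the symbol is +1.

1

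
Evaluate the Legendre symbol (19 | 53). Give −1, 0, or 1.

Reciprocity: 19 ≡ 3 and 53 ≡ 1 (mod 4), so (19/53) = +(53/19).
Reduce top mod 19: now compute (15/19).
Reciprocity: 15 ≡ 3 and 19 ≡ 3 (mod 4), so (15/19) = −(19/15).
Reduce top mod 15: now compute (4/15).
Pull out 2^2: since 15 ≡ 7 (mod 8), (2/15) = +1, so (2/15)^2 = +1.
Reached (1/15) = 1. Collecting the sign flips along the way, the symbol is -1.

-1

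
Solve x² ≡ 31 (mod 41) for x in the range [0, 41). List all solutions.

41 ≡ 1 (mod 4), so we find a root by search.
Trying successive values, 20² = 400 ≡ 31 (mod 41). The other root is 41 − 20 = 21.

20, 21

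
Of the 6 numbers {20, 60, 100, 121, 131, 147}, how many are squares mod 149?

3

(20/149) = +1 → QR.
(60/149) = -1 → non-residue.
(100/149) = +1 → QR.
(121/149) = +1 → QR.
(131/149) = -1 → non-residue.
(147/149) = -1 → non-residue.
Total quadratic residues among the 6: 3.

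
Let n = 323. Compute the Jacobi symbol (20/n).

-1

Pull out 2^2: since 323 ≡ 3 (mod 8), (2/323) = -1, so (2/323)^2 = +1.
Reciprocity: 5 ≡ 1 and 323 ≡ 3 (mod 4), so (5/323) = +(323/5).
Reduce top mod 5: now compute (3/5).
Reciprocity: 3 ≡ 3 and 5 ≡ 1 (mod 4), so (3/5) = +(5/3).
Reduce top mod 3: now compute (2/3).
Pull out 2: since 3 ≡ 3 (mod 8), (2/3) = -1.
Reached (1/3) = 1. Collecting the sign flips along the way, the symbol is -1.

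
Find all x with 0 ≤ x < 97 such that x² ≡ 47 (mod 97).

97 ≡ 1 (mod 4), so we find a root by search.
Trying successive values, 12² = 144 ≡ 47 (mod 97). The other root is 97 − 12 = 85.

12, 85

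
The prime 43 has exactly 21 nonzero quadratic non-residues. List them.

Square k = 1,…,21 (k and 43−k give the same square):
1²=1, 2²=4, 3²=9, 4²=16, 5²=25, 6²=36, 7²≡6, 8²≡21, 9²≡38, 10²≡14, 11²≡35, 12²≡15, 13²≡40, 14²≡24, 15²≡10, 16²≡41, 17²≡31, 18²≡23, 19²≡17, 20²≡13, 21²≡11 (mod 43).
The residues are {1, 4, 6, 9, 10, 11, 13, 14, 15, 16, 17, 21, 23, 24, 25, 31, 35, 36, 38, 40, 41}; the non-residues are the remaining 21 nonzero classes.

2 3 5 7 8 12 18 19 20 22 26 27 28 29 30 32 33 34 37 39 42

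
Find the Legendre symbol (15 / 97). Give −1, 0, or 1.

-1

Reciprocity: 15 ≡ 3 and 97 ≡ 1 (mod 4), so (15/97) = +(97/15).
Reduce top mod 15: now compute (7/15).
Reciprocity: 7 ≡ 3 and 15 ≡ 3 (mod 4), so (7/15) = −(15/7).
Reduce top mod 7: now compute (1/7).
Reached (1/7) = 1. Collecting the sign flips along the way, the symbol is -1.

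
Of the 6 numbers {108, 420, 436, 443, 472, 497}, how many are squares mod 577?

3

(108/577) = +1 → QR.
(420/577) = +1 → QR.
(436/577) = -1 → non-residue.
(443/577) = -1 → non-residue.
(472/577) = +1 → QR.
(497/577) = -1 → non-residue.
Total quadratic residues among the 6: 3.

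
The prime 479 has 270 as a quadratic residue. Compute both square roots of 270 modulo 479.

Since 479 ≡ 3 (mod 4), a square root of 270 is 270^((479+1)/4) = 270^120 mod 479.
Repeated squaring: 270^2≡92, 270^4≡321, 270^8≡56, 270^16≡262, 270^32≡147, 270^64≡54 (mod 479).
270^120 = 270^(64+32+16+8) ≡ 360 (mod 479).
Check: 360² = 129600 ≡ 270 (mod 479). The two roots are 119 and 360.

119, 360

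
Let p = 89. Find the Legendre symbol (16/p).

1

Pull out 2^4: since 89 ≡ 1 (mod 8), (2/89) = +1, so (2/89)^4 = +1.
Reached (1/89) = 1. Collecting the sign flips along the way, the symbol is +1.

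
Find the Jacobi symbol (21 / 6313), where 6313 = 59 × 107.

Reciprocity: 21 ≡ 1 and 6313 ≡ 1 (mod 4), so (21/6313) = +(6313/21).
Reduce top mod 21: now compute (13/21).
Reciprocity: 13 ≡ 1 and 21 ≡ 1 (mod 4), so (13/21) = +(21/13).
Reduce top mod 13: now compute (8/13).
Pull out 2^3: since 13 ≡ 5 (mod 8), (2/13) = -1, so (2/13)^3 = -1.
Reached (1/13) = 1. Collecting the sign flips along the way, the symbol is -1.

-1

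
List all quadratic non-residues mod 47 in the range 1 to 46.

Square k = 1,…,23 (k and 47−k give the same square):
1²=1, 2²=4, 3²=9, 4²=16, 5²=25, 6²=36, 7²≡2, 8²≡17, 9²≡34, 10²≡6, 11²≡27, 12²≡3, 13²≡28, 14²≡8, 15²≡37, 16²≡21, 17²≡7, 18²≡42, 19²≡32, 20²≡24, 21²≡18, 22²≡14, 23²≡12 (mod 47).
The residues are {1, 2, 3, 4, 6, 7, 8, 9, 12, 14, 16, 17, 18, 21, 24, 25, 27, 28, 32, 34, 36, 37, 42}; the non-residues are the remaining 23 nonzero classes.

5,10,11,13,15,19,20,22,23,26,29,30,31,33,35,38,39,40,41,43,44,45,46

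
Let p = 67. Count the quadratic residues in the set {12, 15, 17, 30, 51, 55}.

(12/67) = -1 → non-residue.
(15/67) = +1 → QR.
(17/67) = +1 → QR.
(30/67) = -1 → non-residue.
(51/67) = -1 → non-residue.
(55/67) = +1 → QR.
Total quadratic residues among the 6: 3.

3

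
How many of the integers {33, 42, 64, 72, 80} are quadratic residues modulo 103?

(33/103) = +1 → QR.
(42/103) = -1 → non-residue.
(64/103) = +1 → QR.
(72/103) = +1 → QR.
(80/103) = -1 → non-residue.
Total quadratic residues among the 5: 3.

3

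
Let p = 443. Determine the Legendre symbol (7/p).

Reciprocity: 7 ≡ 3 and 443 ≡ 3 (mod 4), so (7/443) = −(443/7).
Reduce top mod 7: now compute (2/7).
Pull out 2: since 7 ≡ 7 (mod 8), (2/7) = +1.
Reached (1/7) = 1. Collecting the sign flips along the way, the symbol is -1.

-1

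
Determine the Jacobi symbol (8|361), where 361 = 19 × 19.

1

Pull out 2^3: since 361 ≡ 1 (mod 8), (2/361) = +1, so (2/361)^3 = +1.
Reached (1/361) = 1. Collecting the sign flips along the way, the symbol is +1.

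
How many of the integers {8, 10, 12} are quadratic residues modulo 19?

0

(8/19) = -1 → non-residue.
(10/19) = -1 → non-residue.
(12/19) = -1 → non-residue.
Total quadratic residues among the 3: 0.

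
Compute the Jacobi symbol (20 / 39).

Pull out 2^2: since 39 ≡ 7 (mod 8), (2/39) = +1, so (2/39)^2 = +1.
Reciprocity: 5 ≡ 1 and 39 ≡ 3 (mod 4), so (5/39) = +(39/5).
Reduce top mod 5: now compute (4/5).
Pull out 2^2: since 5 ≡ 5 (mod 8), (2/5) = -1, so (2/5)^2 = +1.
Reached (1/5) = 1. Collecting the sign flips along the way, the symbol is +1.

1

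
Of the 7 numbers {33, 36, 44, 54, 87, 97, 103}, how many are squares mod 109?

3

(33/109) = -1 → non-residue.
(36/109) = +1 → QR.
(44/109) = -1 → non-residue.
(54/109) = -1 → non-residue.
(87/109) = +1 → QR.
(97/109) = +1 → QR.
(103/109) = -1 → non-residue.
Total quadratic residues among the 7: 3.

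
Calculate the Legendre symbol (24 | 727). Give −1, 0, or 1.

-1

Euler's criterion: (24/727) ≡ 24^363 (mod 727).
24^2 ≡ 576 (mod 727)
24^4 ≡ 264 (mod 727)
24^8 ≡ 631 (mod 727)
24^16 ≡ 492 (mod 727)
24^32 ≡ 700 (mod 727)
24^64 ≡ 2 (mod 727)
24^128 ≡ 4 (mod 727)
24^256 ≡ 16 (mod 727)
24^363 = 24^(256+64+32+8+2+1) ≡ 726 (mod 727).
Result is 726 ≡ −1, so (24/727) = −1.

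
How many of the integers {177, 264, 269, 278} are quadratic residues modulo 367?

(177/367) = -1 → non-residue.
(264/367) = +1 → QR.
(269/367) = -1 → non-residue.
(278/367) = -1 → non-residue.
Total quadratic residues among the 4: 1.

1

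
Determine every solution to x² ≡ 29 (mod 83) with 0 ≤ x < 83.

19, 64

Since 83 ≡ 3 (mod 4), a square root of 29 is 29^((83+1)/4) = 29^21 mod 83.
Repeated squaring: 29^2≡11, 29^4≡38, 29^8≡33, 29^16≡10 (mod 83).
29^21 = 29^(16+4+1) ≡ 64 (mod 83).
Check: 64² = 4096 ≡ 29 (mod 83). The two roots are 19 and 64.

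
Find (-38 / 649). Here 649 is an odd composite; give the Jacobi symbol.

-1

First reduce: -38 ≡ 611 (mod 649).
Reciprocity: 611 ≡ 3 and 649 ≡ 1 (mod 4), so (611/649) = +(649/611).
Reduce top mod 611: now compute (38/611).
Pull out 2: since 611 ≡ 3 (mod 8), (2/611) = -1.
Reciprocity: 19 ≡ 3 and 611 ≡ 3 (mod 4), so (19/611) = −(611/19).
Reduce top mod 19: now compute (3/19).
Reciprocity: 3 ≡ 3 and 19 ≡ 3 (mod 4), so (3/19) = −(19/3).
Reduce top mod 3: now compute (1/3).
Reached (1/3) = 1. Collecting the sign flips along the way, the symbol is -1.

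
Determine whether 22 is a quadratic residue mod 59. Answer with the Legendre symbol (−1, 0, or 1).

1

Pull out 2: since 59 ≡ 3 (mod 8), (2/59) = -1.
Reciprocity: 11 ≡ 3 and 59 ≡ 3 (mod 4), so (11/59) = −(59/11).
Reduce top mod 11: now compute (4/11).
Pull out 2^2: since 11 ≡ 3 (mod 8), (2/11) = -1, so (2/11)^2 = +1.
Reached (1/11) = 1. Collecting the sign flips along the way, the symbol is +1.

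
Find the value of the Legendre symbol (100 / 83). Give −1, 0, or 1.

1

First reduce: 100 ≡ 17 (mod 83).
Reciprocity: 17 ≡ 1 and 83 ≡ 3 (mod 4), so (17/83) = +(83/17).
Reduce top mod 17: now compute (15/17).
Reciprocity: 15 ≡ 3 and 17 ≡ 1 (mod 4), so (15/17) = +(17/15).
Reduce top mod 15: now compute (2/15).
Pull out 2: since 15 ≡ 7 (mod 8), (2/15) = +1.
Reached (1/15) = 1. Collecting the sign flips along the way, the symbol is +1.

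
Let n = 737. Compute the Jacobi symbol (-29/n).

First reduce: -29 ≡ 708 (mod 737).
Pull out 2^2: since 737 ≡ 1 (mod 8), (2/737) = +1, so (2/737)^2 = +1.
Reciprocity: 177 ≡ 1 and 737 ≡ 1 (mod 4), so (177/737) = +(737/177).
Reduce top mod 177: now compute (29/177).
Reciprocity: 29 ≡ 1 and 177 ≡ 1 (mod 4), so (29/177) = +(177/29).
Reduce top mod 29: now compute (3/29).
Reciprocity: 3 ≡ 3 and 29 ≡ 1 (mod 4), so (3/29) = +(29/3).
Reduce top mod 3: now compute (2/3).
Pull out 2: since 3 ≡ 3 (mod 8), (2/3) = -1.
Reached (1/3) = 1. Collecting the sign flips along the way, the symbol is -1.

-1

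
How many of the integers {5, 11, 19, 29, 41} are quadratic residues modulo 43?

(5/43) = -1 → non-residue.
(11/43) = +1 → QR.
(19/43) = -1 → non-residue.
(29/43) = -1 → non-residue.
(41/43) = +1 → QR.
Total quadratic residues among the 5: 2.

2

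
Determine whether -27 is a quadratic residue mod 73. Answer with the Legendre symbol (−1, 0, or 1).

Euler's criterion: (-27/73) ≡ 46^36 (mod 73).
46^2 ≡ 72 (mod 73)
46^4 ≡ 1 (mod 73)
46^8 ≡ 1 (mod 73)
46^16 ≡ 1 (mod 73)
46^32 ≡ 1 (mod 73)
46^36 = 46^(32+4) ≡ 1 (mod 73).
Result is 1, so (-27/73) = 1.

1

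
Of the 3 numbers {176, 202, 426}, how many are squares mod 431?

1

(176/431) = +1 → QR.
(202/431) = -1 → non-residue.
(426/431) = -1 → non-residue.
Total quadratic residues among the 3: 1.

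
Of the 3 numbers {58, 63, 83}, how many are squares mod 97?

0

(58/97) = -1 → non-residue.
(63/97) = -1 → non-residue.
(83/97) = -1 → non-residue.
Total quadratic residues among the 3: 0.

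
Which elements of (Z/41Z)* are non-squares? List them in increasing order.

Square k = 1,…,20 (k and 41−k give the same square):
1²=1, 2²=4, 3²=9, 4²=16, 5²=25, 6²=36, 7²≡8, 8²≡23, 9²≡40, 10²≡18, 11²≡39, 12²≡21, 13²≡5, 14²≡32, 15²≡20, 16²≡10, 17²≡2, 18²≡37, 19²≡33, 20²≡31 (mod 41).
The residues are {1, 2, 4, 5, 8, 9, 10, 16, 18, 20, 21, 23, 25, 31, 32, 33, 36, 37, 39, 40}; the non-residues are the remaining 20 nonzero classes.

3 6 7 11 12 13 14 15 17 19 22 24 26 27 28 29 30 34 35 38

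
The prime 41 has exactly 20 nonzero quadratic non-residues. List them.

Square k = 1,…,20 (k and 41−k give the same square):
1²=1, 2²=4, 3²=9, 4²=16, 5²=25, 6²=36, 7²≡8, 8²≡23, 9²≡40, 10²≡18, 11²≡39, 12²≡21, 13²≡5, 14²≡32, 15²≡20, 16²≡10, 17²≡2, 18²≡37, 19²≡33, 20²≡31 (mod 41).
The residues are {1, 2, 4, 5, 8, 9, 10, 16, 18, 20, 21, 23, 25, 31, 32, 33, 36, 37, 39, 40}; the non-residues are the remaining 20 nonzero classes.

3, 6, 7, 11, 12, 13, 14, 15, 17, 19, 22, 24, 26, 27, 28, 29, 30, 34, 35, 38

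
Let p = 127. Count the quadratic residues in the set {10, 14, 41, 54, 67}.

(10/127) = -1 → non-residue.
(14/127) = -1 → non-residue.
(41/127) = +1 → QR.
(54/127) = -1 → non-residue.
(67/127) = -1 → non-residue.
Total quadratic residues among the 5: 1.

1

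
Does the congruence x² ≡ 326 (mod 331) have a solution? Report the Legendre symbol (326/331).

-1

Pull out 2: since 331 ≡ 3 (mod 8), (2/331) = -1.
Reciprocity: 163 ≡ 3 and 331 ≡ 3 (mod 4), so (163/331) = −(331/163).
Reduce top mod 163: now compute (5/163).
Reciprocity: 5 ≡ 1 and 163 ≡ 3 (mod 4), so (5/163) = +(163/5).
Reduce top mod 5: now compute (3/5).
Reciprocity: 3 ≡ 3 and 5 ≡ 1 (mod 4), so (3/5) = +(5/3).
Reduce top mod 3: now compute (2/3).
Pull out 2: since 3 ≡ 3 (mod 8), (2/3) = -1.
Reached (1/3) = 1. Collecting the sign flips along the way, the symbol is -1.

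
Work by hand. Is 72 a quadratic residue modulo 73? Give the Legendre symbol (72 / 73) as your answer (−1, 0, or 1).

Pull out 2^3: since 73 ≡ 1 (mod 8), (2/73) = +1, so (2/73)^3 = +1.
Reciprocity: 9 ≡ 1 and 73 ≡ 1 (mod 4), so (9/73) = +(73/9).
Reduce top mod 9: now compute (1/9).
Reached (1/9) = 1. Collecting the sign flips along the way, the symbol is +1.

1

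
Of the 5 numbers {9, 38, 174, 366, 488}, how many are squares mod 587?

(9/587) = +1 → QR.
(38/587) = +1 → QR.
(174/587) = -1 → non-residue.
(366/587) = +1 → QR.
(488/587) = +1 → QR.
Total quadratic residues among the 5: 4.

4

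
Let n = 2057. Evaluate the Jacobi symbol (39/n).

Reciprocity: 39 ≡ 3 and 2057 ≡ 1 (mod 4), so (39/2057) = +(2057/39).
Reduce top mod 39: now compute (29/39).
Reciprocity: 29 ≡ 1 and 39 ≡ 3 (mod 4), so (29/39) = +(39/29).
Reduce top mod 29: now compute (10/29).
Pull out 2: since 29 ≡ 5 (mod 8), (2/29) = -1.
Reciprocity: 5 ≡ 1 and 29 ≡ 1 (mod 4), so (5/29) = +(29/5).
Reduce top mod 5: now compute (4/5).
Pull out 2^2: since 5 ≡ 5 (mod 8), (2/5) = -1, so (2/5)^2 = +1.
Reached (1/5) = 1. Collecting the sign flips along the way, the symbol is -1.

-1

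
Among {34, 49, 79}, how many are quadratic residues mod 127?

(34/127) = +1 → QR.
(49/127) = +1 → QR.
(79/127) = +1 → QR.
Total quadratic residues among the 3: 3.

3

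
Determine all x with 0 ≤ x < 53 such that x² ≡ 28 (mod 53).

9, 44

53 ≡ 1 (mod 4), so we find a root by search.
Trying successive values, 9² = 81 ≡ 28 (mod 53). The other root is 53 − 9 = 44.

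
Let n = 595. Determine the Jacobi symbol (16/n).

Pull out 2^4: since 595 ≡ 3 (mod 8), (2/595) = -1, so (2/595)^4 = +1.
Reached (1/595) = 1. Collecting the sign flips along the way, the symbol is +1.

1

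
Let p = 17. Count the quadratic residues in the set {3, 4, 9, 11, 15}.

(3/17) = -1 → non-residue.
(4/17) = +1 → QR.
(9/17) = +1 → QR.
(11/17) = -1 → non-residue.
(15/17) = +1 → QR.
Total quadratic residues among the 5: 3.

3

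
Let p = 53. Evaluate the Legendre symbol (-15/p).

1

First reduce: -15 ≡ 38 (mod 53).
Pull out 2: since 53 ≡ 5 (mod 8), (2/53) = -1.
Reciprocity: 19 ≡ 3 and 53 ≡ 1 (mod 4), so (19/53) = +(53/19).
Reduce top mod 19: now compute (15/19).
Reciprocity: 15 ≡ 3 and 19 ≡ 3 (mod 4), so (15/19) = −(19/15).
Reduce top mod 15: now compute (4/15).
Pull out 2^2: since 15 ≡ 7 (mod 8), (2/15) = +1, so (2/15)^2 = +1.
Reached (1/15) = 1. Collecting the sign flips along the way, the symbol is +1.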